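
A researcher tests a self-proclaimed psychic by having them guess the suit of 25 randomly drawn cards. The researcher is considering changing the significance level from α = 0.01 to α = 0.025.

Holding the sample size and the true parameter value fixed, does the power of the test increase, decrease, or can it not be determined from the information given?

With a larger α the critical value moves toward the center, so more of the Ha sampling distribution lies in the rejection region.
Since power = 1 − β and β decreases, power increases.

It increases.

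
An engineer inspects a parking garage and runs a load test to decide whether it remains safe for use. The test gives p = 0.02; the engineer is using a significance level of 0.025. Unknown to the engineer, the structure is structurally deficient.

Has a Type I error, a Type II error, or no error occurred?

The conventional null hypothesis is that the structure meets the required load capacity (safe).
Since p = 0.02 < α = 0.025, H₀ is rejected.
H₀ is false (actually the structure is structurally deficient).
The decision matches the true state — no error.

No error (correct decision).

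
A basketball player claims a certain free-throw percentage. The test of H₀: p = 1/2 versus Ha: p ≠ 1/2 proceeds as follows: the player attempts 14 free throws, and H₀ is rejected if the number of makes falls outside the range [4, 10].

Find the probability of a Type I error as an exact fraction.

Under H₀, S ~ Binomial(14, 1/2); α is the probability of landing in either tail, P(S ≤ 3) + P(S ≥ 11).
The two tails are symmetric, so α = 2·(1 + 14 + 91 + 364)/2^14 = 940/16384 = 235/4096.

235/4096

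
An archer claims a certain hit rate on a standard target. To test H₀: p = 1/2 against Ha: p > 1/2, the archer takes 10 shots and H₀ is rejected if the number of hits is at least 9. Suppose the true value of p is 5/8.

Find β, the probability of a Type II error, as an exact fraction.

1005382449/1073741824

Under the alternative p = 5/8, S ~ Binomial(10, 5/8); β is the probability the test does not reject, P(S < 9).
Summing C(10,j)·(5/8)^j·(3/8)^{10-j} for j = 0..8 gives 1005382449/1073741824.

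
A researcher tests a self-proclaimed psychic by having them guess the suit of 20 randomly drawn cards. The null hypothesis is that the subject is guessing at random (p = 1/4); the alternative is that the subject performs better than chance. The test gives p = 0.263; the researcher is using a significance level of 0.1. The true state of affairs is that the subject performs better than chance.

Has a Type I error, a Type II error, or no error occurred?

Since p = 0.263 ≥ α = 0.1, H₀ is not rejected.
H₀ is false (actually the subject performs better than chance).
Failing to reject a false H₀ is a Type II error.

Type II error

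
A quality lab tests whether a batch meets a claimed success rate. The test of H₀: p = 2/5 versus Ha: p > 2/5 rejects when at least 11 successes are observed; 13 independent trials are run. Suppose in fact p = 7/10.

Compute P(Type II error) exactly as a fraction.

7788298257/9765625000

β = P(fail to reject H₀ | Ha true) = P(S ≤ 10 | p = 7/10), S ~ Binomial(13, 7/10).
Adding the binomial probabilities P(S=0)+…+P(S=10) at p = 7/10 gives 7788298257/9765625000.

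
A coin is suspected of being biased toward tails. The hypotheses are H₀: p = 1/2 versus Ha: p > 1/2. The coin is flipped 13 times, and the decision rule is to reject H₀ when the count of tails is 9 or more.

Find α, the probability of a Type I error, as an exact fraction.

α = P(reject H₀ | H₀ true) = P(Y ≥ 9 | p = 1/2), with Y ~ Binomial(13, 1/2).
Summing the upper tail: (715 + 286 + 78 + 13 + 1) / 2^13 = 1093/8192.

1093/8192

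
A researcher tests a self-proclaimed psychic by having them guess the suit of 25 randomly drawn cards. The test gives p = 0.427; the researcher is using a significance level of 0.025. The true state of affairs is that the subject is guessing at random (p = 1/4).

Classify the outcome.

The conventional null hypothesis is that the subject is guessing at random (p = 1/4).
Since p = 0.427 ≥ α = 0.025, H₀ is not rejected.
H₀ is true (actually the subject is guessing at random (p = 1/4)).
The decision matches the true state — no error.

No error — this is a correct decision.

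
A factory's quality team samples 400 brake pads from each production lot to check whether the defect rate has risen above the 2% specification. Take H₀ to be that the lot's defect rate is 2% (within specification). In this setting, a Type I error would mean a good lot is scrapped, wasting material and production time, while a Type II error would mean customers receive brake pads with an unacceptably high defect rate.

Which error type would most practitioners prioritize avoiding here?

The Type II consequence (customers receive brake pads with an unacceptably high defect rate) is more severe than the Type I consequence (a good lot is scrapped, wasting material and production time).

Type II error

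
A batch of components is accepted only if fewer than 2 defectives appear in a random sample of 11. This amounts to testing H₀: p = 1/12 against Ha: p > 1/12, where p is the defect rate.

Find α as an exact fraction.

α = P(reject H₀ | H₀ true) = P(Y ≥ 2 | p = 1/12), Y ~ Binomial(11, 1/12).
Via the complement, α = 1 − Σ_{j=0}^{1} C(11,j)(1/12)^j(11/12)^{11-j} = 86192514733/371504185344.

86192514733/371504185344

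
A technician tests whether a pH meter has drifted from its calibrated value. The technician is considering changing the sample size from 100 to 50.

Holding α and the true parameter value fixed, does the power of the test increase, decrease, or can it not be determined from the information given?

It decreases.

A smaller sample increases the standard error, so the sampling distributions under H₀ and Ha overlap more.
Since power = 1 − β and β increases, power decreases.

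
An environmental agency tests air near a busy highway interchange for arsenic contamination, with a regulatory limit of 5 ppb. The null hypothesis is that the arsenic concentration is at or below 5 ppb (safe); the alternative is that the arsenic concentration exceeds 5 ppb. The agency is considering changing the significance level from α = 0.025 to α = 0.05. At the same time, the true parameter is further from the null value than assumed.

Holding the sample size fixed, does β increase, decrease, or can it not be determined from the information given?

It decreases.

With a larger α the critical value moves toward the center, so more of the Ha sampling distribution lies in the rejection region. A bigger departure from H₀ is easier for the test to detect, so it fails to reject less often. Both changes push β in the same direction.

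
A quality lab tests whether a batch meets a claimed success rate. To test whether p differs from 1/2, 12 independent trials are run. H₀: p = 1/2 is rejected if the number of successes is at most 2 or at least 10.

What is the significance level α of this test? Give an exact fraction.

Under H₀, K ~ Binomial(12, 1/2); α is the probability of landing in either tail, P(K ≤ 2) + P(K ≥ 10).
By symmetry, α = 2·P(K ≤ 2) = 2·(1 + 12 + 66)/4096 = 158/4096 = 79/2048.

79/2048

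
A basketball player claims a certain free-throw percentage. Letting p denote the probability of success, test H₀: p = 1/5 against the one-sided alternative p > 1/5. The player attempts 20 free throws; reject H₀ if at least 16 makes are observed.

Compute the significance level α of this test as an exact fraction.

α = P(reject H₀ | H₀ true) = P(K ≥ 16 | p = 1/5), with K ~ Binomial(20, 1/5).
Adding the binomial terms for j = 16 through 20 with p = 1/5 yields 1316401/95367431640625.

1316401/95367431640625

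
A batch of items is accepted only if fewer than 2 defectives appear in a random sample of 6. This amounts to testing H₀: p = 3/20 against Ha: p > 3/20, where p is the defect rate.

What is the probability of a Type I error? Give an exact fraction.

2861001/12800000

The significance level is the probability, assuming p = 3/20, of seeing 2 or more defectives in 6 draws.
Via the complement, α = 1 − Σ_{j=0}^{1} C(6,j)(3/20)^j(17/20)^{6-j} = 2861001/12800000.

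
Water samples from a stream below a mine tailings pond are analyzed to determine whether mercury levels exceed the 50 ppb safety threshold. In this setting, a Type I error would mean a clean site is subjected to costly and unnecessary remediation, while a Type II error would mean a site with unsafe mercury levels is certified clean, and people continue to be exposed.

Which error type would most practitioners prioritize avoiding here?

Type II error

The Type II consequence (a site with unsafe mercury levels is certified clean, and people continue to be exposed) is more severe than the Type I consequence (a clean site is subjected to costly and unnecessary remediation).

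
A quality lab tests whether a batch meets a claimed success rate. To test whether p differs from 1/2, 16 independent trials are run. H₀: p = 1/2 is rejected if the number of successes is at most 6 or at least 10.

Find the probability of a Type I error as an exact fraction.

α = P(K ≤ 6 or K ≥ 10 | p = 1/2), K ~ Binomial(16, 1/2).
Each tail has probability (1 + 16 + 120 + 560 + 1820 + 4368 + 8008)/65536; doubling gives α = 29786/65536 = 14893/32768.

14893/32768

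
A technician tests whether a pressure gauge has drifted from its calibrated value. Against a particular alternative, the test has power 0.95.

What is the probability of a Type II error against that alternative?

Power = 1 − β, so β = 1 − 0.95 = 0.05.

0.05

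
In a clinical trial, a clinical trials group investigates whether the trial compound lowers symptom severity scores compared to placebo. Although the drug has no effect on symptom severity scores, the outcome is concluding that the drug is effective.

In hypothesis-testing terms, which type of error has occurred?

Type I error

The null hypothesis here is that the drug has no effect on symptom severity scores.
'Concluding that the drug is effective' corresponds to rejecting H₀.
H₀ was rejected but H₀ is true — a Type I error (false positive).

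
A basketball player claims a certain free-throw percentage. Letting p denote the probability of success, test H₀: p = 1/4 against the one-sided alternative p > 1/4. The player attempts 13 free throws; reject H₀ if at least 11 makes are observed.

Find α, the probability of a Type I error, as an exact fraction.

371/33554432

The Type I error probability is α = P(X ≥ 11) computed under H₀, where X ~ Binomial(13, 1/4).
Summing C(13,j)(1/4)^j(3/4)^{13−j} for j = 11,…,13 gives 371/33554432.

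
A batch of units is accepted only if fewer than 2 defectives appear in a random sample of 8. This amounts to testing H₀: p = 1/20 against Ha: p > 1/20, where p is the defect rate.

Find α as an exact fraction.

Under H₀, X ~ Binomial(8, 1/20); the Type I error rate is P(X ≥ 2).
Computing the lower-tail complement: 1 − 24134536953/25600000000 = 1465463047/25600000000.

1465463047/25600000000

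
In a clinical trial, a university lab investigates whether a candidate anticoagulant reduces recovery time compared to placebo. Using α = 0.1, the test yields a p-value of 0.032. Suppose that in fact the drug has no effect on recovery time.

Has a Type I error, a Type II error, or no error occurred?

Type I error

The conventional null hypothesis is that the drug has no effect on recovery time.
Since p = 0.032 < α = 0.1, H₀ is rejected.
H₀ is true (actually the drug has no effect on recovery time).
Rejecting a true H₀ is a Type I error.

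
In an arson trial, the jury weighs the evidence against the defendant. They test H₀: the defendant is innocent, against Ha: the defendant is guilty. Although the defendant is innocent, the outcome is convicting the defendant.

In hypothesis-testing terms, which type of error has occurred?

Type I error

'Convicting the defendant' corresponds to rejecting H₀.
H₀ was rejected but H₀ is true — a Type I error (false positive).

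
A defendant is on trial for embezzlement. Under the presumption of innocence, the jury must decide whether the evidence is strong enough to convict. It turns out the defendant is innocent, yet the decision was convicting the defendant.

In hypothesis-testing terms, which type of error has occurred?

The null hypothesis here is that the defendant is innocent.
'Convicting the defendant' corresponds to rejecting H₀.
H₀ was rejected but H₀ is true — a Type I error (false positive).

Type I error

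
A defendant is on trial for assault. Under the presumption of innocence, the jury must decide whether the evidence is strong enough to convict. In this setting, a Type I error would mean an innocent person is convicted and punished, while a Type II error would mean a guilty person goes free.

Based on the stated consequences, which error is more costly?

Type I error

The Type I consequence (an innocent person is convicted and punished) is more severe than the Type II consequence (a guilty person goes free).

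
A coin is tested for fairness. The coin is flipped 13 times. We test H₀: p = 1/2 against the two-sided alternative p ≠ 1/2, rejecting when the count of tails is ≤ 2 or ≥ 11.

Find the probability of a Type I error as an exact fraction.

The significance level is the null-hypothesis probability of the rejection region {≤2} ∪ {≥11}.
By symmetry, α = 2·P(X ≤ 2) = 2·(1 + 13 + 78)/8192 = 184/8192 = 23/1024.

23/1024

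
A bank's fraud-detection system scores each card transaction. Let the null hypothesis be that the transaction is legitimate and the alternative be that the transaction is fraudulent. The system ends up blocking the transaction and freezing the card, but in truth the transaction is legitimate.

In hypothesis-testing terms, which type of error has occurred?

Type I error

'Blocking the transaction and freezing the card' corresponds to rejecting H₀.
H₀ was rejected but H₀ is true — a Type I error (false positive).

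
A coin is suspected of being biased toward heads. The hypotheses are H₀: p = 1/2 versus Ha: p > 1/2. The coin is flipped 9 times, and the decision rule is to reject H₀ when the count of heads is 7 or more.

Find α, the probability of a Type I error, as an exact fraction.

Under H₀, K ~ Binomial(9, 1/2), and α = P(K ≥ 7).
Summing the upper tail: (36 + 9 + 1) / 2^9 = 46/512 = 23/256.

23/256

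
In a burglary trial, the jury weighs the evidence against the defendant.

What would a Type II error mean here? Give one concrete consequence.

With the conventional null hypothesis that the defendant is innocent:
A Type II error is failing to reject H₀ when H₀ is false.
Here that means acquitting the defendant when actually the defendant is guilty.

A Type II error would mean concluding that the defendant is innocent (or at least failing to establish that the defendant is guilty) when in fact the defendant is guilty. Consequence: a guilty person goes free.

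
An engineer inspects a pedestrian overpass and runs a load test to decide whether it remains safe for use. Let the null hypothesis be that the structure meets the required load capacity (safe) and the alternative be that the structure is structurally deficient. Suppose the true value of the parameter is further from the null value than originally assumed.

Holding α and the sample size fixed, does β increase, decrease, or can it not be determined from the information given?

It decreases.

A bigger departure from H₀ is easier for the test to detect, so it fails to reject less often.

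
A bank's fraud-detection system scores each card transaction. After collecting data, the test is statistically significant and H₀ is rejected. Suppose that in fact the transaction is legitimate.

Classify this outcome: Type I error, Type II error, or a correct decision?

The conventional null hypothesis here is that the transaction is legitimate.
H₀ was rejected, but H₀ is actually true.
Rejecting a true null hypothesis is a Type I error (false positive).

Type I error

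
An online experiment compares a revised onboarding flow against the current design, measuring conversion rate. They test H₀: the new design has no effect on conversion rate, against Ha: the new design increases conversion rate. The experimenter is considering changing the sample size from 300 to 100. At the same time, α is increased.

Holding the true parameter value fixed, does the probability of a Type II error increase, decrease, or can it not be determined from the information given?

Cannot be determined from the information given.

The first change alone would make β increase; the second alone would make β decrease. Which effect dominates depends on the magnitudes, which are not given.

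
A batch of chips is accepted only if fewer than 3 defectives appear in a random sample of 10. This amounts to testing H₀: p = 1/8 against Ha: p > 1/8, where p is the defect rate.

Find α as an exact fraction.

32078615/268435456

α = P(reject H₀ | H₀ true) = P(Y ≥ 3 | p = 1/8), Y ~ Binomial(10, 1/8).
α = 1 − P(Y ≤ 2) = 1 − 236356841/268435456 = 32078615/268435456.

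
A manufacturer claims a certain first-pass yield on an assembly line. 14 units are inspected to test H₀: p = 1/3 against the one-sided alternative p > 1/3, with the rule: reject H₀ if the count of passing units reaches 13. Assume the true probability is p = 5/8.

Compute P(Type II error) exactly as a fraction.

Under the alternative p = 5/8, X ~ Binomial(14, 5/8); β is the probability the test does not reject, P(X < 13).
Summing C(14,j)·(5/8)^j·(3/8)^{14-j} for j = 0..12 gives 4340673464229/4398046511104.

4340673464229/4398046511104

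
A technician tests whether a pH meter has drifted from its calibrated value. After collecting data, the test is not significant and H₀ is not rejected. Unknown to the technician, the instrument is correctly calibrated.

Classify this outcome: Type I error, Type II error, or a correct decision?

Neither — the decision is correct.

The conventional null hypothesis here is that the instrument is correctly calibrated.
The test retained a true H₀ — the decision matches the true state.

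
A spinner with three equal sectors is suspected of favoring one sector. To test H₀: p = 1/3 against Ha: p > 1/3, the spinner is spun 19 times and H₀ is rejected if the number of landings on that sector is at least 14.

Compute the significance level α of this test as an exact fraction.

147529/387420489

α = P(reject H₀ | H₀ true) = P(X ≥ 14 | p = 1/3), with X ~ Binomial(19, 1/3).
P(X ≥ 14) = Σ_{j=14}^{19} C(19,j)·(1/3)^j·(2/3)^{19-j} = 147529/387420489.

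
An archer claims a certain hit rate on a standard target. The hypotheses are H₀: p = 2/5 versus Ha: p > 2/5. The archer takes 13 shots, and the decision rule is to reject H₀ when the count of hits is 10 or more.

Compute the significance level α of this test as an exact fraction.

Under H₀, Y ~ Binomial(13, 2/5), and α = P(Y ≥ 10).
Adding the binomial terms for j = 10 through 13 with p = 2/5 yields 1902592/244140625.

1902592/244140625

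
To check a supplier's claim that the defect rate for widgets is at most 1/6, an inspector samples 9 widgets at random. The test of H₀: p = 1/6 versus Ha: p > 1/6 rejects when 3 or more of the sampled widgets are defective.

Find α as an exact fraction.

The significance level is the probability, assuming p = 1/6, of seeing 3 or more defectives in 9 draws.
Computing the lower-tail complement: 1 − 4140625/5038848 = 898223/5038848.

898223/5038848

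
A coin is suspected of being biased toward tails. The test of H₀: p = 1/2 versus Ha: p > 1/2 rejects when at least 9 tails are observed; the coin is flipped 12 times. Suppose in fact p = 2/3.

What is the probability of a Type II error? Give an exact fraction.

107515/177147

A Type II error is failing to reject when Ha holds: with p = 2/3, β = P(S ≤ 8).
Adding the binomial probabilities P(S=0)+…+P(S=8) at p = 2/3 gives 107515/177147.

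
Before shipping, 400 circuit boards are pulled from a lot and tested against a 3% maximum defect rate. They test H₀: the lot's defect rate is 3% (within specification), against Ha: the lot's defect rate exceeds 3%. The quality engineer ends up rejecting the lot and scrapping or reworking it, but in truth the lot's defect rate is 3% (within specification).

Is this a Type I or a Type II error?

Type I error

'Rejecting the lot and scrapping or reworking it' corresponds to rejecting H₀.
H₀ was rejected but H₀ is true — a Type I error (false positive).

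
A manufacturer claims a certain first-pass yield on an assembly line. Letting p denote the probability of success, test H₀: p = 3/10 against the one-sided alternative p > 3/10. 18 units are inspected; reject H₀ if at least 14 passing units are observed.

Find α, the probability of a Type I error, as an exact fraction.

α = P(reject H₀ | H₀ true) = P(K ≥ 14 | p = 3/10), with K ~ Binomial(18, 3/10).
Adding the binomial terms for j = 14 through 18 with p = 3/10 yields 493702843149/12500000000000000.

493702843149/12500000000000000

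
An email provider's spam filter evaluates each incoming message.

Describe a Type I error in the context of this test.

With the conventional null hypothesis that the message is legitimate (not spam):
A Type I error is rejecting H₀ when H₀ is true.
Here that means sending the message to the spam folder when actually the message is legitimate (not spam).

A Type I error would mean concluding that the message is spam when in fact the message is legitimate (not spam).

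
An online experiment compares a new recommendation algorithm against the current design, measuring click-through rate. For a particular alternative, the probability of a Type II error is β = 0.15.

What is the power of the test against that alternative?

0.85

Power = 1 − β = 1 − 0.15 = 0.85.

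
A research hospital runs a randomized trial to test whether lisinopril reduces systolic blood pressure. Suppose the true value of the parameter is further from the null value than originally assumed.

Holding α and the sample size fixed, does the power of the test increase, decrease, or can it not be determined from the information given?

It increases.

A bigger departure from H₀ is easier for the test to detect, so it fails to reject less often.
Since power = 1 − β and β decreases, power increases.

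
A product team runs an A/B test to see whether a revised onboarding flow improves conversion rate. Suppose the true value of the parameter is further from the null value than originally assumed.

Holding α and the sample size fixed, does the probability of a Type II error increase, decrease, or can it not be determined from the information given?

It decreases.

The further the true parameter sits from the null value, the more of the Ha sampling distribution falls in the rejection region.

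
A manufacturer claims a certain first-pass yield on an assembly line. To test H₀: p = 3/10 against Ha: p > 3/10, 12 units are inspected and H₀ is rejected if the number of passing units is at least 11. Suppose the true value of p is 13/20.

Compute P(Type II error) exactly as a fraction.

A Type II error is failing to reject when Ha holds: with p = 13/20, β = P(S ≤ 10).
Summing C(12,j)·(13/20)^j·(7/20)^{12-j} for j = 0..10 gives 3922160441778411/4096000000000000.

3922160441778411/4096000000000000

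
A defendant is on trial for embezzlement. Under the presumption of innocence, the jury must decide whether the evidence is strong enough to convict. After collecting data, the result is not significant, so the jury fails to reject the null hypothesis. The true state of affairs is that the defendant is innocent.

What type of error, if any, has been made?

No error (correct decision).

The conventional null hypothesis here is that the defendant is innocent.
The test retained a true H₀ — the decision matches the true state.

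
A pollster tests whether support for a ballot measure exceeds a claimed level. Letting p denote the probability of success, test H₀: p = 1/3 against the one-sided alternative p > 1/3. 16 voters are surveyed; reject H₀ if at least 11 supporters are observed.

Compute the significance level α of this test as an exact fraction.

19321/4782969

α = P(reject H₀ | H₀ true) = P(S ≥ 11 | p = 1/3), with S ~ Binomial(16, 1/3).
Adding the binomial terms for j = 11 through 16 with p = 1/3 yields 19321/4782969.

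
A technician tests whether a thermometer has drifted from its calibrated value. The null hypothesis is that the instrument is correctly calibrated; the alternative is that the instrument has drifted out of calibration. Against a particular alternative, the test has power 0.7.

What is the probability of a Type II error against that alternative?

0.3

Power = 1 − β, so β = 1 − 0.7 = 0.3.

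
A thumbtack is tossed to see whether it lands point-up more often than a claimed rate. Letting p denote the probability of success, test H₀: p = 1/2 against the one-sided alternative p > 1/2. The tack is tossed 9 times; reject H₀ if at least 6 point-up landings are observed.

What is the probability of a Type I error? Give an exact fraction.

65/256

Under H₀, S ~ Binomial(9, 1/2), and α = P(S ≥ 6).
Summing the upper tail: (84 + 36 + 9 + 1) / 2^9 = 130/512 = 65/256.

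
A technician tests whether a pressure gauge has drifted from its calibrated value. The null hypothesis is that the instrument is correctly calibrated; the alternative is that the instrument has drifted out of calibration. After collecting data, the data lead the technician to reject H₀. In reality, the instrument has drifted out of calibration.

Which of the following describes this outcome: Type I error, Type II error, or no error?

No error (correct decision).

The test rejected a false H₀ — the decision matches the true state.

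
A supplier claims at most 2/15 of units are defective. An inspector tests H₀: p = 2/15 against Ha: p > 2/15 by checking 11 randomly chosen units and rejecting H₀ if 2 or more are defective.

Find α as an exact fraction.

α = P(reject H₀ | H₀ true) = P(S ≥ 2 | p = 2/15), S ~ Binomial(11, 2/15).
Via the complement, α = 1 − Σ_{j=0}^{1} C(11,j)(2/15)^j(13/15)^{11-j} = 764941728932/1729951171875.

764941728932/1729951171875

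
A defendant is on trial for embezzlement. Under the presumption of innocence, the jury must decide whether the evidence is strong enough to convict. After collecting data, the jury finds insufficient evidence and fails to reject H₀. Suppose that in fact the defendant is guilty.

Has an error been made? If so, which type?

Type II error

The conventional null hypothesis here is that the defendant is innocent.
H₀ was not rejected, but H₀ is actually false.
Failing to reject a false null hypothesis is a Type II error (false negative).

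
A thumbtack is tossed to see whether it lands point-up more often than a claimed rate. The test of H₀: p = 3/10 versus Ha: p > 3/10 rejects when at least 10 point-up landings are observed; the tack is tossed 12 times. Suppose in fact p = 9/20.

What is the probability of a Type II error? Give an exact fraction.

A Type II error is failing to reject when Ha holds: with p = 9/20, β = P(X ≤ 9).
Summing C(12,j)·(9/20)^j·(11/20)^{12-j} for j = 0..9 gives 812745962073749/819200000000000.

812745962073749/819200000000000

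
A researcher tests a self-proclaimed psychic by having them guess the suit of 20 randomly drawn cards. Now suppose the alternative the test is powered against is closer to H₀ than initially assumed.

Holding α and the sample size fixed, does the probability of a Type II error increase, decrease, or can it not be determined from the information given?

A smaller departure from H₀ means the test statistic under Ha is distributed closer to where it would be under H₀; rejection becomes less likely.

It increases.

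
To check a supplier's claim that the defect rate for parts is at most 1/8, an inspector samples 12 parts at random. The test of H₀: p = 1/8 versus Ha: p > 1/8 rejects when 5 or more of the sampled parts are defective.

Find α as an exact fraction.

The significance level is the probability, assuming p = 1/8, of seeing 5 or more defectives in 12 draws.
Computing the lower-tail complement: 1 − 33971972293/34359738368 = 387766075/34359738368.

387766075/34359738368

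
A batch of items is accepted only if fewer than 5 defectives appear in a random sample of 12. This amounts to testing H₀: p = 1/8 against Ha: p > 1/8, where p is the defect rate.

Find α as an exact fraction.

387766075/34359738368

Under H₀, S ~ Binomial(12, 1/8); the Type I error rate is P(S ≥ 5).
Via the complement, α = 1 − Σ_{j=0}^{4} C(12,j)(1/8)^j(7/8)^{12-j} = 387766075/34359738368.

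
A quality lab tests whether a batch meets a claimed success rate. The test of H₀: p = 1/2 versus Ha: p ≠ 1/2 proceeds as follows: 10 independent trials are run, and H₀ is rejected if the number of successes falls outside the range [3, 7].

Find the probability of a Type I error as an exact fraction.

7/64

α = P(S ≤ 2 or S ≥ 8 | p = 1/2), S ~ Binomial(10, 1/2).
By symmetry, α = 2·P(S ≤ 2) = 2·(1 + 10 + 45)/1024 = 112/1024 = 7/64.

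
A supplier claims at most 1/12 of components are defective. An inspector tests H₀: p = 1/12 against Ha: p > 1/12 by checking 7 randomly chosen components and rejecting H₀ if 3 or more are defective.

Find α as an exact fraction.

187213/11943936

α = P(reject H₀ | H₀ true) = P(X ≥ 3 | p = 1/12), X ~ Binomial(7, 1/12).
Via the complement, α = 1 − Σ_{j=0}^{2} C(7,j)(1/12)^j(11/12)^{7-j} = 187213/11943936.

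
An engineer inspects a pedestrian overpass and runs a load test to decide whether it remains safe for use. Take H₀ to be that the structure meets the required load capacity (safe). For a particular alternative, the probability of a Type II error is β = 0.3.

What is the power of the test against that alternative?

0.7

Power = 1 − β = 1 − 0.3 = 0.7.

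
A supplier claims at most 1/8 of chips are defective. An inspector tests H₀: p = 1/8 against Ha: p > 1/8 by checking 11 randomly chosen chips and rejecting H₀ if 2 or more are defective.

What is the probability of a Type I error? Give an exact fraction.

Under H₀, X ~ Binomial(11, 1/8); the Type I error rate is P(X ≥ 2).
Computing the lower-tail complement: 1 − 2542277241/4294967296 = 1752690055/4294967296.

1752690055/4294967296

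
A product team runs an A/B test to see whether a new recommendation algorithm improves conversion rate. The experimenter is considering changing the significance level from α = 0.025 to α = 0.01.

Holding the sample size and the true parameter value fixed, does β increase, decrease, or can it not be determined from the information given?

A smaller α moves the rejection region further into the tail. With the alternative true, more outcomes now fall outside the rejection region, so failing to reject becomes more likely.

It increases.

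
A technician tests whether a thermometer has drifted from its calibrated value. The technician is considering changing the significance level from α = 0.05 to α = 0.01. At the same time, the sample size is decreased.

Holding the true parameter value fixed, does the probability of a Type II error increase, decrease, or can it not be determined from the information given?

A smaller α moves the rejection region further into the tail. With the alternative true, more outcomes now fall outside the rejection region, so failing to reject becomes more likely. A smaller sample increases the standard error, so the sampling distributions under H₀ and Ha overlap more. Both changes push β in the same direction.

It increases.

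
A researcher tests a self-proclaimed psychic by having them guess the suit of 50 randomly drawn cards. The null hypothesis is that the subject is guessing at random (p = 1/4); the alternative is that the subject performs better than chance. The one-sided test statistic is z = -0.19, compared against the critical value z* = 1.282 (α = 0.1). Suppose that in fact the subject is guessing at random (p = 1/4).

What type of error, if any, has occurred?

Since z = -0.19 ≤ z* = 1.282, H₀ is not rejected.
H₀ is true (actually the subject is guessing at random (p = 1/4)).
The decision matches the true state — no error.

No error — this is a correct decision.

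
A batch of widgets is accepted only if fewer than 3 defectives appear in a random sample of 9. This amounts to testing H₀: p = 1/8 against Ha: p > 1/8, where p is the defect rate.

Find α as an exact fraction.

The significance level is the probability, assuming p = 1/8, of seeing 3 or more defectives in 9 draws.
α = 1 − P(X ≤ 2) = 1 − 30471091/33554432 = 3083341/33554432.

3083341/33554432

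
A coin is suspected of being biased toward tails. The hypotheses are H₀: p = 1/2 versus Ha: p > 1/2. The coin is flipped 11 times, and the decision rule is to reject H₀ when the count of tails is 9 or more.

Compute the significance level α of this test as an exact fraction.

67/2048

Under H₀, K ~ Binomial(11, 1/2), and α = P(K ≥ 9).
Summing the upper tail: (55 + 11 + 1) / 2^11 = 67/2048.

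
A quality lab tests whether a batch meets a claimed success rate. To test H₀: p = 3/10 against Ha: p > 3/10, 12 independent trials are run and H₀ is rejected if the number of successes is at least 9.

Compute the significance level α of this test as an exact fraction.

α = P(reject H₀ | H₀ true) = P(X ≥ 9 | p = 3/10), with X ~ Binomial(12, 3/10).
Adding the binomial terms for j = 9 through 12 with p = 3/10 yields 338331087/200000000000.

338331087/200000000000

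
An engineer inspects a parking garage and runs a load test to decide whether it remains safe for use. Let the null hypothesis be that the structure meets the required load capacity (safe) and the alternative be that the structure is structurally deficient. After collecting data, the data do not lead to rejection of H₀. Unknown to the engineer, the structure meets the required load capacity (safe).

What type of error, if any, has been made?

No error — this is a correct decision.

The test retained a true H₀ — the decision matches the true state.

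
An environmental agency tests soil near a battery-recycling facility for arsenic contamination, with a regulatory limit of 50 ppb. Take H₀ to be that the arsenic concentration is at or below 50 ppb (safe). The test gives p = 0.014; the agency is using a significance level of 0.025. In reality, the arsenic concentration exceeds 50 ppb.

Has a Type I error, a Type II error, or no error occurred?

Since p = 0.014 < α = 0.025, H₀ is rejected.
H₀ is false (actually the arsenic concentration exceeds 50 ppb).
The decision matches the true state — no error.

No error (correct decision).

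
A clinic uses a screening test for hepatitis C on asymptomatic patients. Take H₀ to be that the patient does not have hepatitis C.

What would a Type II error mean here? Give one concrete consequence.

A Type II error would mean concluding that the patient does not have hepatitis C (or at least failing to establish that the patient has hepatitis C) when in fact the patient has hepatitis C. Consequence: the disease goes undetected and untreated until it has progressed.

A Type II error is failing to reject H₀ when H₀ is false.
Here that means clearing the patient as negative when actually the patient has hepatitis C.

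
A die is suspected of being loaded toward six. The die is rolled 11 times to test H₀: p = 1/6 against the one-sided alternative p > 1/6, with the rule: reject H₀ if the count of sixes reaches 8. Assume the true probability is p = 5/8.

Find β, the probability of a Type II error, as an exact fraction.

688976199/1073741824

β = P(fail to reject H₀ | Ha true) = P(K ≤ 7 | p = 5/8), K ~ Binomial(11, 5/8).
Adding the binomial probabilities P(K=0)+…+P(K=7) at p = 5/8 gives 688976199/1073741824.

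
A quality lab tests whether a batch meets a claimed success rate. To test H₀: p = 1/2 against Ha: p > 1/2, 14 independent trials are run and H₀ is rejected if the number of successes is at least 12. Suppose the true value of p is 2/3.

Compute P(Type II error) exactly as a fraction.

1426387/1594323

β = P(fail to reject H₀ | Ha true) = P(Y ≤ 11 | p = 2/3), Y ~ Binomial(14, 2/3).
Adding the binomial probabilities P(Y=0)+…+P(Y=11) at p = 2/3 gives 1426387/1594323.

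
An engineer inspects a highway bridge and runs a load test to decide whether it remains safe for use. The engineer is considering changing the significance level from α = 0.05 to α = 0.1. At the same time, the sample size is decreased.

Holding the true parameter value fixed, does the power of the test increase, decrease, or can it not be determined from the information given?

Cannot be determined from the information given.

The first change alone would make β decrease; the second alone would make β increase. Which effect dominates depends on the magnitudes, which are not given.
Since power = 1 − β, the effect on power is likewise indeterminate.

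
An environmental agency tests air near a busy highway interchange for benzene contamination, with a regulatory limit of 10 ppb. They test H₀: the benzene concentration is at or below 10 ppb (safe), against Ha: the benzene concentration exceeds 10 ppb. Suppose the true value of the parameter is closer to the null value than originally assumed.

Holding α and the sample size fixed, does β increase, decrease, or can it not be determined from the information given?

It increases.

A smaller true effect puts the Ha sampling distribution closer to H₀, so more of it falls in the non-rejection region.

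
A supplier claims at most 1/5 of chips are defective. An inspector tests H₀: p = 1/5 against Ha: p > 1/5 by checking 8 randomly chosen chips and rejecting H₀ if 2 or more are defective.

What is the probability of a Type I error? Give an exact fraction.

194017/390625

Under H₀, X ~ Binomial(8, 1/5); the Type I error rate is P(X ≥ 2).
Computing the lower-tail complement: 1 − 196608/390625 = 194017/390625.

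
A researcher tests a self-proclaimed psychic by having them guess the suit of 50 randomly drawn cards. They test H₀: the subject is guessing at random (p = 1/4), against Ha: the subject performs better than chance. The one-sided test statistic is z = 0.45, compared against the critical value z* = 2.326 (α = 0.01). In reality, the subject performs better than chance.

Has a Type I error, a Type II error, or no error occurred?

Since z = 0.45 ≤ z* = 2.326, H₀ is not rejected.
H₀ is false (actually the subject performs better than chance).
Failing to reject a false H₀ is a Type II error.

Type II error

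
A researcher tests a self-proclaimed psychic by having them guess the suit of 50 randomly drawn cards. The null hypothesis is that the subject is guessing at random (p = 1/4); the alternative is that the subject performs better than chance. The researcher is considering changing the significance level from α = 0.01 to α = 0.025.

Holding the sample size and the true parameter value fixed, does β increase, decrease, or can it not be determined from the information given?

With a larger α the critical value moves toward the center, so more of the Ha sampling distribution lies in the rejection region.

It decreases.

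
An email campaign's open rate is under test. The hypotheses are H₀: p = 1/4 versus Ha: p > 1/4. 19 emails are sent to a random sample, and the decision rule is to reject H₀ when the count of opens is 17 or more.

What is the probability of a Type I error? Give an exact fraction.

Under H₀, X ~ Binomial(19, 1/4), and α = P(X ≥ 17).
P(X ≥ 17) = Σ_{j=17}^{19} C(19,j)·(1/4)^j·(3/4)^{19-j} = 1597/274877906944.

1597/274877906944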